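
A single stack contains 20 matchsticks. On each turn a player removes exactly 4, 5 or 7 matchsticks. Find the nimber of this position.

2

Compute g(0), g(1), … for moves {4, 5, 7}:
k:     0  1  2  3  4  5  6  7  8  9 10 11 12 13 14 15 16 17 18 19 20
g(k):  0  0  0  0  1  1  1  1  2  2  2  0  0  0  0  1  1  1  1  2  2
So g(20) = 2.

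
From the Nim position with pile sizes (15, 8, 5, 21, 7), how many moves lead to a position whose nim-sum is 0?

Nim-sum: 15 XOR 8 XOR 5 XOR 21 XOR 7 = 16.
The overall nim-sum is X = 16. A pile of size p has a winning move iff p XOR X < p (reduce it to p XOR X).
  15: 15 XOR 16 = 31 ≥ 15 — no move.
  8: 8 XOR 16 = 24 ≥ 8 — no move.
  5: 5 XOR 16 = 21 ≥ 5 — no move.
  21: 21 XOR 16 = 5 < 21 — winning move (to 5).
  7: 7 XOR 16 = 23 ≥ 7 — no move.
That gives 1 winning move.

1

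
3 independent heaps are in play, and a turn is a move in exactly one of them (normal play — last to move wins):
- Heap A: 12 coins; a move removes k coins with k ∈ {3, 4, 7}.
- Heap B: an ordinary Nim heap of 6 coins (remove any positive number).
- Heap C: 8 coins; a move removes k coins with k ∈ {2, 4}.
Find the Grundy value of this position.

7

Build the Grundy sequence for heap A with g(k) = mex{g(k−s) : s ∈ {3, 4, 7}, s ≤ k}:
g(0) = mex{} = 0
g(1) = mex{} = 0
g(2) = mex{} = 0
g(3) = mex{0} = 1
g(4) = mex{0} = 1
g(5) = mex{0} = 1
g(6) = mex{0,1} = 2
g(7) = mex{0,1} = 2
g(8) = mex{0,1} = 2
g(9) = mex{0,1,2} = 3
g(10) = mex{1,2} = 0
g(11) = mex{1,2} = 0
g(12) = mex{1,2,3} = 0
So g(12) = 0.
Heap B is a plain Nim heap of size 6, so its Grundy value is 6.
Build the Grundy sequence for heap C with g(k) = mex{g(k−s) : s ∈ {2, 4}, s ≤ k}:
k:     0  1  2  3  4  5  6  7  8
g(k):  0  0  1  1  2  2  0  0  1
So g(8) = 1.
The value of a disjunctive sum is the nim-sum of the parts.
Combined value = 0 ⊕ 6 ⊕ 1 = 7.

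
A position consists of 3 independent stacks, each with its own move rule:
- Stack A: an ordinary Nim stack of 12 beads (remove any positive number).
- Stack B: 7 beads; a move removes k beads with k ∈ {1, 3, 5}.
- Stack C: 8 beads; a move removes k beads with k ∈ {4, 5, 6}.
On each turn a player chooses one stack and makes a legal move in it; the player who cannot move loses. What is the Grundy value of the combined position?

15

Stack A is a plain Nim stack of size 12, so its Grundy value is 12.
For stack B, compute g(0), g(1), … with moves {1, 3, 5}:
g(0) = mex{} = 0
g(1) = mex{0} = 1
g(2) = mex{1} = 0
g(3) = mex{0} = 1
g(4) = mex{1} = 0
g(5) = mex{0} = 1
g(6) = mex{1} = 0
g(7) = mex{0} = 1
So g(7) = 1.
Grundy values for stack C (subtraction set {4, 5, 6}):
k:     0  1  2  3  4  5  6  7  8
g(k):  0  0  0  0  1  1  1  1  2
So g(8) = 2.
By the Sprague-Grundy theorem, the Grundy value of a sum of independent games is the XOR of the component values.
Combined value = 12 XOR 1 XOR 2 = 15.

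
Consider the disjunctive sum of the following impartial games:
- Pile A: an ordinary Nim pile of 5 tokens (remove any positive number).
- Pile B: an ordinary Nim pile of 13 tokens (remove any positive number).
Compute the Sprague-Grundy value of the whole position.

Pile A is a plain Nim pile of size 5, so its Grundy value is 5.
Pile B is a plain Nim pile of size 13, so its Grundy value is 13.
By the Sprague-Grundy theorem, the Grundy value of a sum of independent games is the XOR of the component values.
Combined value = 5 ⊕ 13 = 8.

8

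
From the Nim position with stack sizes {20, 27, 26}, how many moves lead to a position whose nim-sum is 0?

Write each in binary and XOR column by column:
  10100  (20)
  11011  (27)
  11010  (26)
  -----
  10101  (21)
The overall nim-sum is X = 21. A stack of size p has a winning move iff p XOR X < p (reduce it to p XOR X).
  20: 20 XOR 21 = 1 < 20 — winning move (to 1).
  27: 27 XOR 21 = 14 < 27 — winning move (to 14).
  26: 26 XOR 21 = 15 < 26 — winning move (to 15).
That gives 3 winning moves.

3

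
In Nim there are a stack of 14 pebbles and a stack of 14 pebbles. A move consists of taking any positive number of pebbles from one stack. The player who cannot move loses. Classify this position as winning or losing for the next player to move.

Write each in binary and XOR column by column:
  1110  (14)
  1110  (14)
  ----
  0000  (0)
The nim-sum is 0, so this is a P-position: the player to move is in a losing position under optimal play.

Losing position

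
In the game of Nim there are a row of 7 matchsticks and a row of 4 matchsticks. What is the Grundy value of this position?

Compute the nim-sum pairwise:
7 ^ 4 = 3

3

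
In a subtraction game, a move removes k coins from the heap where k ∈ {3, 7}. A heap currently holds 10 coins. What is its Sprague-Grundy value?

0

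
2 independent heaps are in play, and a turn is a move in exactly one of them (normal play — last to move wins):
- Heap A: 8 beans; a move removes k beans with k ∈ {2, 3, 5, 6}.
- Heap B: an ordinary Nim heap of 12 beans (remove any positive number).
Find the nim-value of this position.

Build the Grundy sequence for heap A with g(k) = mex{g(k−s) : s ∈ {2, 3, 5, 6}, s ≤ k}:
k:     0  1  2  3  4  5  6  7  8
g(k):  0  0  1  1  2  2  3  3  0
So g(8) = 0.
Heap B is a plain Nim heap of size 12, so its Grundy value is 12.
By the Sprague-Grundy theorem, the Grundy value of a sum of independent games is the XOR of the component values.
Combined value = 0 XOR 12 = 12.

12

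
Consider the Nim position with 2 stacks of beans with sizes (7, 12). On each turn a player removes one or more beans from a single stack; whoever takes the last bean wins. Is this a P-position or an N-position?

N-position

In binary:
  0111  (7)
  1100  (12)
  ----
  1011  (11)
The nim-sum is 11 ≠ 0, so this is an N-position: the player to move can win.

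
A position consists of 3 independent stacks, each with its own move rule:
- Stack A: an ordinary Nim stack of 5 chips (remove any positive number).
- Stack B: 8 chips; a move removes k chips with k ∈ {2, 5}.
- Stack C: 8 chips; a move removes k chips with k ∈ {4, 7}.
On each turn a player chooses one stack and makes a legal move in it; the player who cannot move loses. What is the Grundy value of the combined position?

Stack A is a plain Nim stack of size 5, so its Grundy value is 5.
For stack B, compute g(0), g(1), … with moves {2, 5}:
k:     0  1  2  3  4  5  6  7  8
g(k):  0  0  1  1  0  2  1  0  0
So g(8) = 0.
For stack C, compute g(0), g(1), … with moves {4, 7}:
k:     0  1  2  3  4  5  6  7  8
g(k):  0  0  0  0  1  1  1  1  2
So g(8) = 2.
The value of a disjunctive sum is the nim-sum of the parts.
Combined value = 5 XOR 0 XOR 2 = 7.

7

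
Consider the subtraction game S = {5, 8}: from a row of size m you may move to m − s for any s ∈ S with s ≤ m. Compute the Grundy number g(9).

1

Compute g(0), g(1), … for moves {5, 8}:
k:     0  1  2  3  4  5  6  7  8  9
g(k):  0  0  0  0  0  1  1  1  1  1
So g(9) = 1.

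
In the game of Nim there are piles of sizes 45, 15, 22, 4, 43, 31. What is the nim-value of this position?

Compute the nim-sum pairwise:
45 ⊕ 15 = 34
34 ⊕ 22 = 52
52 ⊕ 4 = 48
48 ⊕ 43 = 27
27 ⊕ 31 = 4

4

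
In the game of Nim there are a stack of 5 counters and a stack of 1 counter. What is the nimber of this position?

Nim-sum: 5 ^ 1 = 4.

4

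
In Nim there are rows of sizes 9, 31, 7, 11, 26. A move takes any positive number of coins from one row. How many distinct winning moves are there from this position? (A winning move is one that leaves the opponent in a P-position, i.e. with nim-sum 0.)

Nim-sum: 9 ⊕ 31 ⊕ 7 ⊕ 11 ⊕ 26 = 0.
The nim-sum is already 0, so every move leaves a nonzero nim-sum — there are no winning moves.

0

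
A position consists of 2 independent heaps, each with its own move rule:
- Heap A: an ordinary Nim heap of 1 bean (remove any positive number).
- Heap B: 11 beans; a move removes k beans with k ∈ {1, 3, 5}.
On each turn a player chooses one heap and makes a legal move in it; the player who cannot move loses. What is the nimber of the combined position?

0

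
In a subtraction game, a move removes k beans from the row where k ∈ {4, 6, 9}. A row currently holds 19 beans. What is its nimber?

1

Grundy values for subtraction set {4, 6, 9}:
k:     0  1  2  3  4  5  6  7  8  9 10 11 12 13 14 15 16 17 18 19
g(k):  0  0  0  0  1  1  1  1  2  2  2  2  3  0  0  0  0  1  1  1
So g(19) = 1.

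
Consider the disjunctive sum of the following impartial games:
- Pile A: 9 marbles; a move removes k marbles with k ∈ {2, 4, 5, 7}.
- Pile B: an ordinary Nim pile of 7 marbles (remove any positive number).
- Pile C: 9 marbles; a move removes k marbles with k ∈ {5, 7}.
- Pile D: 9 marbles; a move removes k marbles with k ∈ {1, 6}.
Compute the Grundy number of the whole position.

6

For pile A, compute g(0), g(1), … with moves {2, 4, 5, 7}:
g(0) = mex{} = 0
g(1) = mex{} = 0
g(2) = mex{0} = 1
g(3) = mex{0} = 1
g(4) = mex{0,1} = 2
g(5) = mex{0,1} = 2
g(6) = mex{0,1,2} = 3
g(7) = mex{0,1,2} = 3
g(8) = mex{0,1,2,3} = 4
g(9) = mex{1,2,3} = 0
So g(9) = 0.
Pile B is a plain Nim pile of size 7, so its Grundy value is 7.
Build the Grundy sequence for pile C with g(k) = mex{g(k−s) : s ∈ {5, 7}, s ≤ k}:
k:     0  1  2  3  4  5  6  7  8  9
g(k):  0  0  0  0  0  1  1  1  1  1
So g(9) = 1.
Build the Grundy sequence for pile D with g(k) = mex{g(k−s) : s ∈ {1, 6}, s ≤ k}:
k:     0  1  2  3  4  5  6  7  8  9
g(k):  0  1  0  1  0  1  2  0  1  0
So g(9) = 0.
The value of a disjunctive sum is the nim-sum of the parts.
Combined value = 0 XOR 7 XOR 1 XOR 0 = 6.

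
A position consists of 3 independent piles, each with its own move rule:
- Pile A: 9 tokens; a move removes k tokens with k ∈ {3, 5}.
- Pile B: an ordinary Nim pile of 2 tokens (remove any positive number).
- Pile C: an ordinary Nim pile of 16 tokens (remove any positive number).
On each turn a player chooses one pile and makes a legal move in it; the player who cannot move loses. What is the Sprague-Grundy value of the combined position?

For pile A, compute g(0), g(1), … with moves {3, 5}:
g(0) = mex{} = 0
g(1) = mex{} = 0
g(2) = mex{} = 0
g(3) = mex{0} = 1
g(4) = mex{0} = 1
g(5) = mex{0} = 1
g(6) = mex{0,1} = 2
g(7) = mex{0,1} = 2
g(8) = mex{1} = 0
g(9) = mex{1,2} = 0
So g(9) = 0.
Pile B is a plain Nim pile of size 2, so its Grundy value is 2.
Pile C is a plain Nim pile of size 16, so its Grundy value is 16.
By the Sprague-Grundy theorem, the Grundy value of a sum of independent games is the XOR of the component values.
Combined value = 0 XOR 2 XOR 16 = 18.

18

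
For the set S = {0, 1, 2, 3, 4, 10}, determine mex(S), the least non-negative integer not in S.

5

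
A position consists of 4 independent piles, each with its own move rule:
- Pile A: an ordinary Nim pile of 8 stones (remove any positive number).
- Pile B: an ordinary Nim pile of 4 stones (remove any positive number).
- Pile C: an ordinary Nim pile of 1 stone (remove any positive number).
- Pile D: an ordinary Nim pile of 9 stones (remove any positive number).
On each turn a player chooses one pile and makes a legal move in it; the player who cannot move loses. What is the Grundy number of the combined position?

Pile A is a plain Nim pile of size 8, so its Grundy value is 8.
Pile B is a plain Nim pile of size 4, so its Grundy value is 4.
Pile C is a plain Nim pile of size 1, so its Grundy value is 1.
Pile D is a plain Nim pile of size 9, so its Grundy value is 9.
The value of a disjunctive sum is the nim-sum of the parts.
Combined value = 8 ⊕ 4 ⊕ 1 ⊕ 9 = 4.

4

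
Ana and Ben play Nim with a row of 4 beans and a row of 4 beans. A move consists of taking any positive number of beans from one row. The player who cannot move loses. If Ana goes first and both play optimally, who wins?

Ben wins

Compute the nim-sum pairwise:
4 ^ 4 = 0
The nim-sum is 0, so this is a P-position: the player to move is in a losing position under optimal play; Ana is about to move from it and so loses — Ben wins.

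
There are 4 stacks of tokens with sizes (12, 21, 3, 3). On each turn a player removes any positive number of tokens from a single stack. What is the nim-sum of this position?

25

Compute the nim-sum pairwise:
12 ^ 21 = 25
25 ^ 3 = 26
26 ^ 3 = 25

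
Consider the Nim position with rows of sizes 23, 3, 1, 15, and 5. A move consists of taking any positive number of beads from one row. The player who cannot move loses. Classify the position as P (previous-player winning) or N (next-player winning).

N-position

Write each in binary and XOR column by column:
  10111  (23)
  00011  (3)
  00001  (1)
  01111  (15)
  00101  (5)
  -----
  11111  (31)
The nim-sum is 31 ≠ 0, so this is an N-position: the player to move can win.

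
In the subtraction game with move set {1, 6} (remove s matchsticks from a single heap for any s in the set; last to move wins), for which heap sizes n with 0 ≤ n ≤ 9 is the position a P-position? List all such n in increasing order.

Build the Grundy sequence with g(k) = mex{g(k−s) : s ∈ {1, 6}, s ≤ k}:
k:     0  1  2  3  4  5  6  7  8  9
g(k):  0  1  0  1  0  1  2  0  1  0
The P-positions (g = 0) in 0..9 are 0, 2, 4, 7, 9.

0, 2, 4, 7, 9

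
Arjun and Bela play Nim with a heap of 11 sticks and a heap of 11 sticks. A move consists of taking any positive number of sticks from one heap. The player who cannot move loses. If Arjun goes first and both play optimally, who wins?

Compute the nim-sum pairwise:
11 ^ 11 = 0
The nim-sum is 0, so this is a P-position: the player to move is in a losing position under optimal play; Arjun is about to move from it and so loses — Bela wins.

Bela wins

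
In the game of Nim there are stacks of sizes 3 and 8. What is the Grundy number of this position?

11

Write each in binary and XOR column by column:
  0011  (3)
  1000  (8)
  ----
  1011  (11)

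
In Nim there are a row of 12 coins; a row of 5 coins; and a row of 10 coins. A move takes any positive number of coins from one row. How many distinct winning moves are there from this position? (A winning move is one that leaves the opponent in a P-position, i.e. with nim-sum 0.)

1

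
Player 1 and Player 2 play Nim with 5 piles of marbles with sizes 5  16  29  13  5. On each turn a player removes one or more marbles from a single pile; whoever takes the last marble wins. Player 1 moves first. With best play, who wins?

Player 2 wins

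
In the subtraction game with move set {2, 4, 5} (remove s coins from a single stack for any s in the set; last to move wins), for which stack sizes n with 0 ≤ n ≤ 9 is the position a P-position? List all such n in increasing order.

0, 1, 7, 8

Grundy values for subtraction set {2, 4, 5}:
g(0) = mex{} = 0
g(1) = mex{} = 0
g(2) = mex{0} = 1
g(3) = mex{0} = 1
g(4) = mex{0,1} = 2
g(5) = mex{0,1} = 2
g(6) = mex{0,1,2} = 3
g(7) = mex{1,2} = 0
g(8) = mex{1,2,3} = 0
g(9) = mex{0,2} = 1
The P-positions (g = 0) in 0..9 are 0, 1, 7, 8.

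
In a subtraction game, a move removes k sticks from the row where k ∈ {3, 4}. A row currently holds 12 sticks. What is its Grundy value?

1

Compute g(0), g(1), … for moves {3, 4}:
g(0) = mex{} = 0
g(1) = mex{} = 0
g(2) = mex{} = 0
g(3) = mex{0} = 1
g(4) = mex{0} = 1
g(5) = mex{0} = 1
g(6) = mex{0,1} = 2
g(7) = mex{1} = 0
g(8) = mex{1} = 0
g(9) = mex{1,2} = 0
g(10) = mex{0,2} = 1
g(11) = mex{0} = 1
g(12) = mex{0} = 1
So g(12) = 1.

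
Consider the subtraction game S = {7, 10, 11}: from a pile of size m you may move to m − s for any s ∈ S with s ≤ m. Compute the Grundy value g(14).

2

Build the Grundy sequence with g(k) = mex{g(k−s) : s ∈ {7, 10, 11}, s ≤ k}:
k:     0  1  2  3  4  5  6  7  8  9 10 11 12 13 14
g(k):  0  0  0  0  0  0  0  1  1  1  1  1  1  1  2
So g(14) = 2.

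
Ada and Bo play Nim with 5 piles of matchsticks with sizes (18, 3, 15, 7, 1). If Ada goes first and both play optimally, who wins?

Compute the nim-sum pairwise:
18 XOR 3 = 17
17 XOR 15 = 30
30 XOR 7 = 25
25 XOR 1 = 24
The nim-sum is 24 ≠ 0, so this is an N-position: the player to move can win; Ada has a winning move.

Ada wins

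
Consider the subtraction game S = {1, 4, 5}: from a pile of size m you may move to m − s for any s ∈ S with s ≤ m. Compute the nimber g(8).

0

Grundy values for subtraction set {1, 4, 5}:
g(0) = mex{} = 0
g(1) = mex{0} = 1
g(2) = mex{1} = 0
g(3) = mex{0} = 1
g(4) = mex{0,1} = 2
g(5) = mex{0,1,2} = 3
g(6) = mex{0,1,3} = 2
g(7) = mex{0,1,2} = 3
g(8) = mex{1,2,3} = 0
So g(8) = 0.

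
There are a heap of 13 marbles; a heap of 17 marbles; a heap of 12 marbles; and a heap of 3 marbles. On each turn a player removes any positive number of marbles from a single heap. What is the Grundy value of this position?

19

Compute the nim-sum pairwise:
13 XOR 17 = 28
28 XOR 12 = 16
16 XOR 3 = 19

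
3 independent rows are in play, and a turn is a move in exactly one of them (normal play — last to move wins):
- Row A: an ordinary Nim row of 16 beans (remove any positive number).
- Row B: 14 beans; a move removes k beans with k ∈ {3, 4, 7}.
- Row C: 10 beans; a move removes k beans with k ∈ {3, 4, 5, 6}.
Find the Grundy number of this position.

17

Row A is a plain Nim row of size 16, so its Grundy value is 16.
Build the Grundy sequence for row B with g(k) = mex{g(k−s) : s ∈ {3, 4, 7}, s ≤ k}:
k:     0  1  2  3  4  5  6  7  8  9 10 11 12 13 14
g(k):  0  0  0  1  1  1  2  2  2  3  0  0  0  1  1
So g(14) = 1.
For row C, compute g(0), g(1), … with moves {3, 4, 5, 6}:
g(0) = mex{} = 0
g(1) = mex{} = 0
g(2) = mex{} = 0
g(3) = mex{0} = 1
g(4) = mex{0} = 1
g(5) = mex{0} = 1
g(6) = mex{0,1} = 2
g(7) = mex{0,1} = 2
g(8) = mex{0,1} = 2
g(9) = mex{1,2} = 0
g(10) = mex{1,2} = 0
So g(10) = 0.
By the Sprague-Grundy theorem, the Grundy value of a sum of independent games is the XOR of the component values.
Combined value = 16 XOR 1 XOR 0 = 17.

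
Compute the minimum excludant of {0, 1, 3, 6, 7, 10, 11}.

2

The values 0, 1 are all present; 2 is the first non-negative integer missing from the set.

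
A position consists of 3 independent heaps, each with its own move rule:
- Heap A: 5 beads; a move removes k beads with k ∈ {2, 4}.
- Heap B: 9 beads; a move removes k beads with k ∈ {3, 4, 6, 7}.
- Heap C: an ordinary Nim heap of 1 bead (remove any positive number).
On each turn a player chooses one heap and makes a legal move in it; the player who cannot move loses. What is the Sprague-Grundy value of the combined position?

0

For heap A, compute g(0), g(1), … with moves {2, 4}:
g(0) = mex{} = 0
g(1) = mex{} = 0
g(2) = mex{0} = 1
g(3) = mex{0} = 1
g(4) = mex{0,1} = 2
g(5) = mex{0,1} = 2
So g(5) = 2.
Build the Grundy sequence for heap B with g(k) = mex{g(k−s) : s ∈ {3, 4, 6, 7}, s ≤ k}:
k:     0  1  2  3  4  5  6  7  8  9
g(k):  0  0  0  1  1  1  2  2  2  3
So g(9) = 3.
Heap C is a plain Nim heap of size 1, so its Grundy value is 1.
The value of a disjunctive sum is the nim-sum of the parts.
Combined value = 2 ⊕ 3 ⊕ 1 = 0.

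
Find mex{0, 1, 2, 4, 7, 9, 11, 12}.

The values 0, 1, 2 are all present; 3 is the first non-negative integer missing from the set.

3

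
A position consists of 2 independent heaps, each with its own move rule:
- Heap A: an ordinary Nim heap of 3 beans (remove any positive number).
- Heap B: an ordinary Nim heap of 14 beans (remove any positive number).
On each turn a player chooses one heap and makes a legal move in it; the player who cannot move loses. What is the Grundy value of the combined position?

13

Heap A is a plain Nim heap of size 3, so its Grundy value is 3.
Heap B is a plain Nim heap of size 14, so its Grundy value is 14.
The value of a disjunctive sum is the nim-sum of the parts.
Combined value = 3 ⊕ 14 = 13.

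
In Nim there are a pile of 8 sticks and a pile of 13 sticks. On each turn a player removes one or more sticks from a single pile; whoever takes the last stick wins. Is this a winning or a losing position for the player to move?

Winning position

Compute the nim-sum pairwise:
8 ⊕ 13 = 5
The nim-sum is 5 ≠ 0, so this is an N-position: the player to move can win.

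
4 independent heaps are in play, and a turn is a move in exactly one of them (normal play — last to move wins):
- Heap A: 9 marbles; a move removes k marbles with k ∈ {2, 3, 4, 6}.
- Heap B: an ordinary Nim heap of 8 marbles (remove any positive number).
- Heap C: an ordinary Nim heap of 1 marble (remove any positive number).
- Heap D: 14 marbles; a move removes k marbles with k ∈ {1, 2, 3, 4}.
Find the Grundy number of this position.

Grundy values for heap A (subtraction set {2, 3, 4, 6}):
k:     0  1  2  3  4  5  6  7  8  9
g(k):  0  0  1  1  2  2  3  3  0  0
So g(9) = 0.
Heap B is a plain Nim heap of size 8, so its Grundy value is 8.
Heap C is a plain Nim heap of size 1, so its Grundy value is 1.
Build the Grundy sequence for heap D with g(k) = mex{g(k−s) : s ∈ {1, 2, 3, 4}, s ≤ k}:
k:     0  1  2  3  4  5  6  7  8  9 10 11 12 13 14
g(k):  0  1  2  3  4  0  1  2  3  4  0  1  2  3  4
So g(14) = 4.
By the Sprague-Grundy theorem, the Grundy value of a sum of independent games is the XOR of the component values.
Combined value = 0 XOR 8 XOR 1 XOR 4 = 13.

13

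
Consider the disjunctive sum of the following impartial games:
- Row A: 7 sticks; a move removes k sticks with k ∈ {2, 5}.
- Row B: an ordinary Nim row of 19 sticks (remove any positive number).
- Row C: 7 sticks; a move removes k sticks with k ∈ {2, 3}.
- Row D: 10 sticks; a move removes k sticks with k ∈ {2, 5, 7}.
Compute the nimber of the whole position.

18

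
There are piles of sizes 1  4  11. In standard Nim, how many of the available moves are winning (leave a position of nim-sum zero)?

1

Nim-sum: 1 ^ 4 ^ 11 = 14.
The overall nim-sum is X = 14. A pile of size p has a winning move iff p XOR X < p (reduce it to p XOR X).
  1: 1 XOR 14 = 15 ≥ 1 — no move.
  4: 4 XOR 14 = 10 ≥ 4 — no move.
  11: 11 XOR 14 = 5 < 11 — winning move (to 5).
That gives 1 winning move.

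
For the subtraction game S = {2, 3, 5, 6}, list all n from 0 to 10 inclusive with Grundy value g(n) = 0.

Compute g(0), g(1), … for moves {2, 3, 5, 6}:
k:     0  1  2  3  4  5  6  7  8  9 10
g(k):  0  0  1  1  2  2  3  3  0  0  1
The P-positions (g = 0) in 0..10 are 0, 1, 8, 9.

0, 1, 8, 9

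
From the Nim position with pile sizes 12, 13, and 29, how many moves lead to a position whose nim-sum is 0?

Compute the nim-sum pairwise:
12 XOR 13 = 1
1 XOR 29 = 28
The overall nim-sum is X = 28. A pile of size p has a winning move iff p XOR X < p (reduce it to p XOR X).
  12: 12 XOR 28 = 16 ≥ 12 — no move.
  13: 13 XOR 28 = 17 ≥ 13 — no move.
  29: 29 XOR 28 = 1 < 29 — winning move (to 1).
That gives 1 winning move.

1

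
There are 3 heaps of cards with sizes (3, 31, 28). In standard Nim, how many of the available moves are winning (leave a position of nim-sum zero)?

Nim-sum: 3 ^ 31 ^ 28 = 0.
The nim-sum is already 0, so every move leaves a nonzero nim-sum — there are no winning moves.

0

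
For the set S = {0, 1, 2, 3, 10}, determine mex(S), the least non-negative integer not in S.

4

The values 0, 1, 2, 3 are all present; 4 is the first non-negative integer missing from the set.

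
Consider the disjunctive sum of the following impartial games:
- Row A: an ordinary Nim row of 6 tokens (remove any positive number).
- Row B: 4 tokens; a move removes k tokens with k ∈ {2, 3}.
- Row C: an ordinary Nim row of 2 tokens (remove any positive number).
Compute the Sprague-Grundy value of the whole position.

Row A is a plain Nim row of size 6, so its Grundy value is 6.
For row B, compute g(0), g(1), … with moves {2, 3}:
k:     0  1  2  3  4
g(k):  0  0  1  1  2
So g(4) = 2.
Row C is a plain Nim row of size 2, so its Grundy value is 2.
The value of a disjunctive sum is the nim-sum of the parts.
Combined value = 6 XOR 2 XOR 2 = 6.

6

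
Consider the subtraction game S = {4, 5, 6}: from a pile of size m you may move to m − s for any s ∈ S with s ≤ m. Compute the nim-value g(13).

0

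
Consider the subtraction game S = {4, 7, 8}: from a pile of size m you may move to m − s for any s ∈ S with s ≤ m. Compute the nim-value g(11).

Compute g(0), g(1), … for moves {4, 7, 8}:
g(0) = mex{} = 0
g(1) = mex{} = 0
g(2) = mex{} = 0
g(3) = mex{} = 0
g(4) = mex{0} = 1
g(5) = mex{0} = 1
g(6) = mex{0} = 1
g(7) = mex{0} = 1
g(8) = mex{0,1} = 2
g(9) = mex{0,1} = 2
g(10) = mex{0,1} = 2
g(11) = mex{0,1} = 2
So g(11) = 2.

2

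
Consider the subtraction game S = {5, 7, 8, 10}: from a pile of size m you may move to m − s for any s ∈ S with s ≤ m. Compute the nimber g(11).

Build the Grundy sequence with g(k) = mex{g(k−s) : s ∈ {5, 7, 8, 10}, s ≤ k}:
g(0) = mex{} = 0
g(1) = mex{} = 0
g(2) = mex{} = 0
g(3) = mex{} = 0
g(4) = mex{} = 0
g(5) = mex{0} = 1
g(6) = mex{0} = 1
g(7) = mex{0} = 1
g(8) = mex{0} = 1
g(9) = mex{0} = 1
g(10) = mex{0,1} = 2
g(11) = mex{0,1} = 2
So g(11) = 2.

2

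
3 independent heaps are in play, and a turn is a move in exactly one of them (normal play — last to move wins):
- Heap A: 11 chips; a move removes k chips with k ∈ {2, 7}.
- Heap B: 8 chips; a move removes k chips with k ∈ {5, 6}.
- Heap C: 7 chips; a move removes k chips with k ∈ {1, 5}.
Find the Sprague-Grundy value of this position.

1

Build the Grundy sequence for heap A with g(k) = mex{g(k−s) : s ∈ {2, 7}, s ≤ k}:
k:     0  1  2  3  4  5  6  7  8  9 10 11
g(k):  0  0  1  1  0  0  1  1  2  0  0  1
So g(11) = 1.
Build the Grundy sequence for heap B with g(k) = mex{g(k−s) : s ∈ {5, 6}, s ≤ k}:
g(0) = mex{} = 0
g(1) = mex{} = 0
g(2) = mex{} = 0
g(3) = mex{} = 0
g(4) = mex{} = 0
g(5) = mex{0} = 1
g(6) = mex{0} = 1
g(7) = mex{0} = 1
g(8) = mex{0} = 1
So g(8) = 1.
Build the Grundy sequence for heap C with g(k) = mex{g(k−s) : s ∈ {1, 5}, s ≤ k}:
k:     0  1  2  3  4  5  6  7
g(k):  0  1  0  1  0  1  0  1
So g(7) = 1.
The value of a disjunctive sum is the nim-sum of the parts.
Combined value = 1 XOR 1 XOR 1 = 1.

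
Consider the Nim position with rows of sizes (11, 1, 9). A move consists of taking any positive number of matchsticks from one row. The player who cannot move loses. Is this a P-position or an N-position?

N-position

Nim-sum: 11 ^ 1 ^ 9 = 3.
The nim-sum is 3 ≠ 0, so this is an N-position: the player to move can win.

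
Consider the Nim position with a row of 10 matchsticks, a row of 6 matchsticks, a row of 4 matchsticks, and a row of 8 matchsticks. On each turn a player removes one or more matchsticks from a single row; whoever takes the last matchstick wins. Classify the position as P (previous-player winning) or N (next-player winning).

Nim-sum: 10 XOR 6 XOR 4 XOR 8 = 0.
The nim-sum is 0, so this is a P-position: the player to move is in a losing position under optimal play.

P-position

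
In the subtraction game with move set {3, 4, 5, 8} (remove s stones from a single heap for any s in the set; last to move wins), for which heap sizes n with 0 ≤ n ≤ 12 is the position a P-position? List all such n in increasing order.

0, 1, 2, 11, 12

Grundy values for subtraction set {3, 4, 5, 8}:
k:     0  1  2  3  4  5  6  7  8  9 10 11 12
g(k):  0  0  0  1  1  1  2  2  2  3  3  0  0
The P-positions (g = 0) in 0..12 are 0, 1, 2, 11, 12.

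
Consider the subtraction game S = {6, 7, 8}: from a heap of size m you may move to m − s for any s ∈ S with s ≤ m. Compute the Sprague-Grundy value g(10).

Compute g(0), g(1), … for moves {6, 7, 8}:
k:     0  1  2  3  4  5  6  7  8  9 10
g(k):  0  0  0  0  0  0  1  1  1  1  1
So g(10) = 1.

1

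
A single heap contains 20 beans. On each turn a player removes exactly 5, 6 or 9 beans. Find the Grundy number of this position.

1

Build the Grundy sequence with g(k) = mex{g(k−s) : s ∈ {5, 6, 9}, s ≤ k}:
k:     0  1  2  3  4  5  6  7  8  9 10 11 12 13 14 15 16 17 18 19 20
g(k):  0  0  0  0  0  1  1  1  1  1  2  2  2  2  0  0  0  0  0  1  1
So g(20) = 1.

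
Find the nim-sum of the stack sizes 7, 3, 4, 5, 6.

3

Nim-sum: 7 XOR 3 XOR 4 XOR 5 XOR 6 = 3.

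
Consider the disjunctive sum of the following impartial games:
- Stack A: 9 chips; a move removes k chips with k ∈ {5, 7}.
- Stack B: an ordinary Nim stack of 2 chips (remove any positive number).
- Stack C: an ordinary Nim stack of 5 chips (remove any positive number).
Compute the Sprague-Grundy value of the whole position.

6

For stack A, compute g(0), g(1), … with moves {5, 7}:
k:     0  1  2  3  4  5  6  7  8  9
g(k):  0  0  0  0  0  1  1  1  1  1
So g(9) = 1.
Stack B is a plain Nim stack of size 2, so its Grundy value is 2.
Stack C is a plain Nim stack of size 5, so its Grundy value is 5.
The value of a disjunctive sum is the nim-sum of the parts.
Combined value = 1 XOR 2 XOR 5 = 6.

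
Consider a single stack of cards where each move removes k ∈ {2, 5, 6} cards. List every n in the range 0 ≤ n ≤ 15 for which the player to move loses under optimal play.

Compute g(0), g(1), … for moves {2, 5, 6}:
k:     0  1  2  3  4  5  6  7  8  9 10 11 12 13 14 15
g(k):  0  0  1  1  0  2  1  3  0  2  1  0  0  1  1  0
The P-positions (g = 0) in 0..15 are 0, 1, 4, 8, 11, 12, 15.

0, 1, 4, 8, 11, 12, 15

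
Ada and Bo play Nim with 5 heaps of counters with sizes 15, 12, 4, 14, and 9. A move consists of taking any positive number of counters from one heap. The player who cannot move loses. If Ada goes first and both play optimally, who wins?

Bo wins

In binary:
  1111  (15)
  1100  (12)
  0100  (4)
  1110  (14)
  1001  (9)
  ----
  0000  (0)
The nim-sum is 0, so this is a P-position: the player to move is in a losing position under optimal play; Ada is about to move from it and so loses — Bo wins.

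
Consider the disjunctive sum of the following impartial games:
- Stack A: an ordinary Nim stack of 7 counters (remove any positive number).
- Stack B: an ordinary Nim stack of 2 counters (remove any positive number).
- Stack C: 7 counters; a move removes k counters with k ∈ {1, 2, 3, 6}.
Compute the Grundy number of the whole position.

Stack A is a plain Nim stack of size 7, so its Grundy value is 7.
Stack B is a plain Nim stack of size 2, so its Grundy value is 2.
Grundy values for stack C (subtraction set {1, 2, 3, 6}):
g(0) = mex{} = 0
g(1) = mex{0} = 1
g(2) = mex{0,1} = 2
g(3) = mex{0,1,2} = 3
g(4) = mex{1,2,3} = 0
g(5) = mex{0,2,3} = 1
g(6) = mex{0,1,3} = 2
g(7) = mex{0,1,2} = 3
So g(7) = 3.
The value of a disjunctive sum is the nim-sum of the parts.
Combined value = 7 XOR 2 XOR 3 = 6.

6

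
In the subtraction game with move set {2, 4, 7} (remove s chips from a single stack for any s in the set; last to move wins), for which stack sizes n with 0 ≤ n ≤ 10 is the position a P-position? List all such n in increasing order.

0, 1, 6, 9

Grundy values for subtraction set {2, 4, 7}:
g(0) = mex{} = 0
g(1) = mex{} = 0
g(2) = mex{0} = 1
g(3) = mex{0} = 1
g(4) = mex{0,1} = 2
g(5) = mex{0,1} = 2
g(6) = mex{1,2} = 0
g(7) = mex{0,1,2} = 3
g(8) = mex{0,2} = 1
g(9) = mex{1,2,3} = 0
g(10) = mex{0,1} = 2
The P-positions (g = 0) in 0..10 are 0, 1, 6, 9.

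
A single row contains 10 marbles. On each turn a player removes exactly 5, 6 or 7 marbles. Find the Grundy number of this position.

2

Compute g(0), g(1), … for moves {5, 6, 7}:
k:     0  1  2  3  4  5  6  7  8  9 10
g(k):  0  0  0  0  0  1  1  1  1  1  2
So g(10) = 2.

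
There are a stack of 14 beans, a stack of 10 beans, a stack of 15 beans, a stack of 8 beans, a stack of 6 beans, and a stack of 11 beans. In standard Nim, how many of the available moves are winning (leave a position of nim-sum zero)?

5

Compute the nim-sum pairwise:
14 ⊕ 10 = 4
4 ⊕ 15 = 11
11 ⊕ 8 = 3
3 ⊕ 6 = 5
5 ⊕ 11 = 14
The overall nim-sum is X = 14. A stack of size p has a winning move iff p XOR X < p (reduce it to p XOR X).
  14: 14 XOR 14 = 0 < 14 — winning move (to 0).
  10: 10 XOR 14 = 4 < 10 — winning move (to 4).
  15: 15 XOR 14 = 1 < 15 — winning move (to 1).
  8: 8 XOR 14 = 6 < 8 — winning move (to 6).
  6: 6 XOR 14 = 8 ≥ 6 — no move.
  11: 11 XOR 14 = 5 < 11 — winning move (to 5).
That gives 5 winning moves.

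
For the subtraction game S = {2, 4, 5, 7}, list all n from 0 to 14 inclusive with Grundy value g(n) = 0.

0, 1, 9, 10

Compute g(0), g(1), … for moves {2, 4, 5, 7}:
g(0) = mex{} = 0
g(1) = mex{} = 0
g(2) = mex{0} = 1
g(3) = mex{0} = 1
g(4) = mex{0,1} = 2
g(5) = mex{0,1} = 2
g(6) = mex{0,1,2} = 3
g(7) = mex{0,1,2} = 3
g(8) = mex{0,1,2,3} = 4
g(9) = mex{1,2,3} = 0
g(10) = mex{1,2,3,4} = 0
g(11) = mex{0,2,3} = 1
g(12) = mex{0,2,3,4} = 1
g(13) = mex{0,1,3,4} = 2
g(14) = mex{0,1,3} = 2
The P-positions (g = 0) in 0..14 are 0, 1, 9, 10.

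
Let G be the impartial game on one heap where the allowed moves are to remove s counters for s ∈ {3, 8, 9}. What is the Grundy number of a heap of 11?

3

Compute g(0), g(1), … for moves {3, 8, 9}:
k:     0  1  2  3  4  5  6  7  8  9 10 11
g(k):  0  0  0  1  1  1  0  0  2  1  1  3
So g(11) = 3.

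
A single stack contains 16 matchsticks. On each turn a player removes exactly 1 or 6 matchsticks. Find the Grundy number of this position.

Compute g(0), g(1), … for moves {1, 6}:
k:     0  1  2  3  4  5  6  7  8  9 10 11 12 13 14 15 16
g(k):  0  1  0  1  0  1  2  0  1  0  1  0  1  2  0  1  0
So g(16) = 0.

0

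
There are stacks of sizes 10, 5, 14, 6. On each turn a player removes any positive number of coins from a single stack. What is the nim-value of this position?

In binary:
  1010  (10)
  0101  (5)
  1110  (14)
  0110  (6)
  ----
  0111  (7)

7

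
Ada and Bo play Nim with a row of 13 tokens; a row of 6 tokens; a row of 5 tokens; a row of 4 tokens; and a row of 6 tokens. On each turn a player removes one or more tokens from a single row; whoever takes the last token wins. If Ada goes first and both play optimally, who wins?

Ada wins

Nim-sum: 13 ^ 6 ^ 5 ^ 4 ^ 6 = 12.
The nim-sum is 12 ≠ 0, so this is an N-position: the player to move can win; Ada has a winning move.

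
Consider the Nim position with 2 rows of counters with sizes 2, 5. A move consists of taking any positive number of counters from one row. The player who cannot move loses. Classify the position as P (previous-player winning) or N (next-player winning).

In binary:
  010  (2)
  101  (5)
  ---
  111  (7)
The nim-sum is 7 ≠ 0, so this is an N-position: the player to move can win.

N-position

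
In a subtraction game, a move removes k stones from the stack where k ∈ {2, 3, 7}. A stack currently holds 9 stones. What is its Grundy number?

Build the Grundy sequence with g(k) = mex{g(k−s) : s ∈ {2, 3, 7}, s ≤ k}:
g(0) = mex{} = 0
g(1) = mex{} = 0
g(2) = mex{0} = 1
g(3) = mex{0} = 1
g(4) = mex{0,1} = 2
g(5) = mex{1} = 0
g(6) = mex{1,2} = 0
g(7) = mex{0,2} = 1
g(8) = mex{0} = 1
g(9) = mex{0,1} = 2
So g(9) = 2.

2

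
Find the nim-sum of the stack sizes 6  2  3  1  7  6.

Compute the nim-sum pairwise:
6 XOR 2 = 4
4 XOR 3 = 7
7 XOR 1 = 6
6 XOR 7 = 1
1 XOR 6 = 7

7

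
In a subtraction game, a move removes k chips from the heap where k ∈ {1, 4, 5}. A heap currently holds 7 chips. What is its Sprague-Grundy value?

Build the Grundy sequence with g(k) = mex{g(k−s) : s ∈ {1, 4, 5}, s ≤ k}:
k:     0  1  2  3  4  5  6  7
g(k):  0  1  0  1  2  3  2  3
So g(7) = 3.

3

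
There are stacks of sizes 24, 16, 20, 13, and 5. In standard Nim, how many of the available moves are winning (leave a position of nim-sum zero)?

3

Nim-sum: 24 XOR 16 XOR 20 XOR 13 XOR 5 = 20.
The overall nim-sum is X = 20. A stack of size p has a winning move iff p XOR X < p (reduce it to p XOR X).
  24: 24 XOR 20 = 12 < 24 — winning move (to 12).
  16: 16 XOR 20 = 4 < 16 — winning move (to 4).
  20: 20 XOR 20 = 0 < 20 — winning move (to 0).
  13: 13 XOR 20 = 25 ≥ 13 — no move.
  5: 5 XOR 20 = 17 ≥ 5 — no move.
That gives 3 winning moves.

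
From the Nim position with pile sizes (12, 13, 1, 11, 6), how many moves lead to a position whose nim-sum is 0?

3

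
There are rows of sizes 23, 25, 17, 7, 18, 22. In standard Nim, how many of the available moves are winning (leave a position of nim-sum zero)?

Nim-sum: 23 ^ 25 ^ 17 ^ 7 ^ 18 ^ 22 = 28.
The overall nim-sum is X = 28. A row of size p has a winning move iff p XOR X < p (reduce it to p XOR X).
  23: 23 XOR 28 = 11 < 23 — winning move (to 11).
  25: 25 XOR 28 = 5 < 25 — winning move (to 5).
  17: 17 XOR 28 = 13 < 17 — winning move (to 13).
  7: 7 XOR 28 = 27 ≥ 7 — no move.
  18: 18 XOR 28 = 14 < 18 — winning move (to 14).
  22: 22 XOR 28 = 10 < 22 — winning move (to 10).
That gives 5 winning moves.

5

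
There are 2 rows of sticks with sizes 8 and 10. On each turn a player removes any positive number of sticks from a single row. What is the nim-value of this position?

Compute the nim-sum pairwise:
8 XOR 10 = 2

2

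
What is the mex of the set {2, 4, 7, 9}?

0 is not in the set, so the mex is 0.

0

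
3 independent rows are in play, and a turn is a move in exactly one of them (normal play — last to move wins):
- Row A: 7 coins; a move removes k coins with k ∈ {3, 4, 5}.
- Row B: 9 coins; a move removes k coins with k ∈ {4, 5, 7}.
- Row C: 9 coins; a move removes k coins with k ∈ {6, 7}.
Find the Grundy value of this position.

Grundy values for row A (subtraction set {3, 4, 5}):
k:     0  1  2  3  4  5  6  7
g(k):  0  0  0  1  1  1  2  2
So g(7) = 2.
For row B, compute g(0), g(1), … with moves {4, 5, 7}:
g(0) = mex{} = 0
g(1) = mex{} = 0
g(2) = mex{} = 0
g(3) = mex{} = 0
g(4) = mex{0} = 1
g(5) = mex{0} = 1
g(6) = mex{0} = 1
g(7) = mex{0} = 1
g(8) = mex{0,1} = 2
g(9) = mex{0,1} = 2
So g(9) = 2.
Build the Grundy sequence for row C with g(k) = mex{g(k−s) : s ∈ {6, 7}, s ≤ k}:
g(0) = mex{} = 0
g(1) = mex{} = 0
g(2) = mex{} = 0
g(3) = mex{} = 0
g(4) = mex{} = 0
g(5) = mex{} = 0
g(6) = mex{0} = 1
g(7) = mex{0} = 1
g(8) = mex{0} = 1
g(9) = mex{0} = 1
So g(9) = 1.
By the Sprague-Grundy theorem, the Grundy value of a sum of independent games is the XOR of the component values.
Combined value = 2 ⊕ 2 ⊕ 1 = 1.

1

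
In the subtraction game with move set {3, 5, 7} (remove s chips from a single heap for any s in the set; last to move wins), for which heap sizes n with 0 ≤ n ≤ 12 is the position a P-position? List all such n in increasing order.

0, 1, 2, 10, 11, 12

Compute g(0), g(1), … for moves {3, 5, 7}:
k:     0  1  2  3  4  5  6  7  8  9 10 11 12
g(k):  0  0  0  1  1  1  2  2  2  3  0  0  0
The P-positions (g = 0) in 0..12 are 0, 1, 2, 10, 11, 12.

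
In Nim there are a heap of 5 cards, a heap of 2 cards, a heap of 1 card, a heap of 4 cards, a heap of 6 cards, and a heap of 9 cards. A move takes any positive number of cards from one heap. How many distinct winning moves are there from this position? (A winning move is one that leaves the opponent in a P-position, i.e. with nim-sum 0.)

In binary:
  0101  (5)
  0010  (2)
  0001  (1)
  0100  (4)
  0110  (6)
  1001  (9)
  ----
  1101  (13)
The overall nim-sum is X = 13. A heap of size p has a winning move iff p XOR X < p (reduce it to p XOR X).
  5: 5 XOR 13 = 8 ≥ 5 — no move.
  2: 2 XOR 13 = 15 ≥ 2 — no move.
  1: 1 XOR 13 = 12 ≥ 1 — no move.
  4: 4 XOR 13 = 9 ≥ 4 — no move.
  6: 6 XOR 13 = 11 ≥ 6 — no move.
  9: 9 XOR 13 = 4 < 9 — winning move (to 4).
That gives 1 winning move.

1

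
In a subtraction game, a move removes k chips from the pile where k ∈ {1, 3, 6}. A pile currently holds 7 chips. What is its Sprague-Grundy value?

3

Grundy values for subtraction set {1, 3, 6}:
g(0) = mex{} = 0
g(1) = mex{0} = 1
g(2) = mex{1} = 0
g(3) = mex{0} = 1
g(4) = mex{1} = 0
g(5) = mex{0} = 1
g(6) = mex{0,1} = 2
g(7) = mex{0,1,2} = 3
So g(7) = 3.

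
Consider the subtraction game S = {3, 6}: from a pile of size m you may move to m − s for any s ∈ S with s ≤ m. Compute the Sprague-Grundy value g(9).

0

Grundy values for subtraction set {3, 6}:
k:     0  1  2  3  4  5  6  7  8  9
g(k):  0  0  0  1  1  1  2  2  2  0
So g(9) = 0.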